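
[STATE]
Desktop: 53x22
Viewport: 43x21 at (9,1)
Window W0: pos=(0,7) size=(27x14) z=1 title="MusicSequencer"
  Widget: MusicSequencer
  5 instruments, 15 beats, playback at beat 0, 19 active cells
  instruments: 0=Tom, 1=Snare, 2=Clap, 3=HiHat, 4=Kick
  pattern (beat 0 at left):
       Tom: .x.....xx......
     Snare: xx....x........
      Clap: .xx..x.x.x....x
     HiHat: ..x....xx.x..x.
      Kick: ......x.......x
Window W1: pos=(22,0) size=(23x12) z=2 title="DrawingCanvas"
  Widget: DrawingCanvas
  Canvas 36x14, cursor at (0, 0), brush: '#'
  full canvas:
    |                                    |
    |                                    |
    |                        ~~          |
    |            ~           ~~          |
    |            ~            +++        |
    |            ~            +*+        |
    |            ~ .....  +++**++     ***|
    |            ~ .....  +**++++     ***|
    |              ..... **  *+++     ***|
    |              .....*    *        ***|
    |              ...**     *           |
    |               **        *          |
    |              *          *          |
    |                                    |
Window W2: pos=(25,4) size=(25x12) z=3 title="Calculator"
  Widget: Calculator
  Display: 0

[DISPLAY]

             ┃ DrawingCanvas       ┃       
             ┠─────────────────────┨       
             ┃+                    ┃       
             ┃  ┏━━━━━━━━━━━━━━━━━━━━━━━┓  
             ┃  ┃ Calculator            ┃  
             ┃  ┠───────────────────────┨  
━━━━━━━━━━━━━┃  ┃                      0┃  
quencer      ┃  ┃┌───┬───┬───┬───┐      ┃  
─────────────┃  ┃│ 7 │ 8 │ 9 │ ÷ │      ┃  
2345678901234┃  ┃├───┼───┼───┼───┤      ┃  
·····██······┗━━┃│ 4 │ 5 │ 6 │ × │      ┃  
····█········   ┃├───┼───┼───┼───┤      ┃  
█··█·█·█····█   ┃│ 1 │ 2 │ 3 │ - │      ┃  
█····██·█··█·   ┃└───┴───┴───┴───┘      ┃  
····█·······█   ┗━━━━━━━━━━━━━━━━━━━━━━━┛  
                 ┃                         
                 ┃                         
                 ┃                         
                 ┃                         
━━━━━━━━━━━━━━━━━┛                         
                                           


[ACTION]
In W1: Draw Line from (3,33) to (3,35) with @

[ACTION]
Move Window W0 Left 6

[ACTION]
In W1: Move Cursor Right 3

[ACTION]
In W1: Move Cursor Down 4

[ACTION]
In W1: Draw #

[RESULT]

             ┃ DrawingCanvas       ┃       
             ┠─────────────────────┨       
             ┃                     ┃       
             ┃  ┏━━━━━━━━━━━━━━━━━━━━━━━┓  
             ┃  ┃ Calculator            ┃  
             ┃  ┠───────────────────────┨  
━━━━━━━━━━━━━┃  ┃                      0┃  
quencer      ┃  ┃┌───┬───┬───┬───┐      ┃  
─────────────┃  ┃│ 7 │ 8 │ 9 │ ÷ │      ┃  
2345678901234┃  ┃├───┼───┼───┼───┤      ┃  
·····██······┗━━┃│ 4 │ 5 │ 6 │ × │      ┃  
····█········   ┃├───┼───┼───┼───┤      ┃  
█··█·█·█····█   ┃│ 1 │ 2 │ 3 │ - │      ┃  
█····██·█··█·   ┃└───┴───┴───┴───┘      ┃  
····█·······█   ┗━━━━━━━━━━━━━━━━━━━━━━━┛  
                 ┃                         
                 ┃                         
                 ┃                         
                 ┃                         
━━━━━━━━━━━━━━━━━┛                         
                                           


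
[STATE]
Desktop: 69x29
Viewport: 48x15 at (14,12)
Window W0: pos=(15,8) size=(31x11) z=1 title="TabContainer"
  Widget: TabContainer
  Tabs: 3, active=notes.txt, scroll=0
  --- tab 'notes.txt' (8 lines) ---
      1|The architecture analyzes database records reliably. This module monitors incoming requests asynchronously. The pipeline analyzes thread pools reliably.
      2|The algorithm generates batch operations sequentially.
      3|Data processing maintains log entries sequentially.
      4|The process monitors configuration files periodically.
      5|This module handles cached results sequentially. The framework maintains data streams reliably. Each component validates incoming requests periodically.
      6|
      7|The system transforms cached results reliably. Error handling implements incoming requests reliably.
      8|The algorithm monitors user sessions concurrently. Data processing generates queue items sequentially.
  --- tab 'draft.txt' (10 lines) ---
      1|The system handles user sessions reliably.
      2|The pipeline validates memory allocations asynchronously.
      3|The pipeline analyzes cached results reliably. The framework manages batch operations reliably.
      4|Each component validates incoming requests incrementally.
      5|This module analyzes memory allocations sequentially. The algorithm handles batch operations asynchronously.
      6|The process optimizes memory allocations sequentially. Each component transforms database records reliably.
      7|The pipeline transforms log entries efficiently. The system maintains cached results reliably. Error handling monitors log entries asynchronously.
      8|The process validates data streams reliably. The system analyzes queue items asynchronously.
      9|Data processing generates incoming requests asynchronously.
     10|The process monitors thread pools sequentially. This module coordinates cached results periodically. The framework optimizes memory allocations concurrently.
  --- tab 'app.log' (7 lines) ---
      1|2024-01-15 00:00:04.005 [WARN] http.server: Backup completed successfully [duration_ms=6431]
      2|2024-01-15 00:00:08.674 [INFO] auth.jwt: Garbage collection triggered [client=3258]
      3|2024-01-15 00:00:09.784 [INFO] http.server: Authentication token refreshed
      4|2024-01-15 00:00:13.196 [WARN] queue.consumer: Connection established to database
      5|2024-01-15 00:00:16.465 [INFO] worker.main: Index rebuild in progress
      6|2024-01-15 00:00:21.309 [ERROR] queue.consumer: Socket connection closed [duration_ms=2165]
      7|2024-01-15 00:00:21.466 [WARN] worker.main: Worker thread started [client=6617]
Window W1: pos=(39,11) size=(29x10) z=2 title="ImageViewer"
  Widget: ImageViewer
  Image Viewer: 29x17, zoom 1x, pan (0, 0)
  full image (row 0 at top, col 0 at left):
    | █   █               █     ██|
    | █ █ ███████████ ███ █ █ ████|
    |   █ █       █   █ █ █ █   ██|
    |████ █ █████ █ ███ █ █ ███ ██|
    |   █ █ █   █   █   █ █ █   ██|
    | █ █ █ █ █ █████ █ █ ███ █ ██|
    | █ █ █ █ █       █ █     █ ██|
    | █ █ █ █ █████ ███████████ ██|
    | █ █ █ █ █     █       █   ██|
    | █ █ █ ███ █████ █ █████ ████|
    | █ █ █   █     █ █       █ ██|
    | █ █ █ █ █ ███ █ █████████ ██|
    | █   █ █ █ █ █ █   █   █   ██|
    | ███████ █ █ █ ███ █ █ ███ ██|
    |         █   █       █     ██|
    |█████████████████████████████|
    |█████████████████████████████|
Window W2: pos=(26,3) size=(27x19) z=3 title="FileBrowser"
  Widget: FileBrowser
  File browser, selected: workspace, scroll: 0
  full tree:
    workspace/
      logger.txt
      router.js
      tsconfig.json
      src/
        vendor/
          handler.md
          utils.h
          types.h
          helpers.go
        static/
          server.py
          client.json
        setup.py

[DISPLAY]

 ┃──────────┃                         ┃         
 ┃The archit┃                         ┃─────────
 ┃The algori┃                         ┃        █
 ┃Data proce┃                         ┃███ ███ █
 ┃The proces┃                         ┃█   █ █ █
 ┃This modul┃                         ┃█ ███ █ █
 ┗━━━━━━━━━━┃                         ┃  █   █ █
            ┃                         ┃███ █ █ █
            ┃                         ┃━━━━━━━━━
            ┗━━━━━━━━━━━━━━━━━━━━━━━━━┛         
                                                
                                                
                                                
                                                
                                                


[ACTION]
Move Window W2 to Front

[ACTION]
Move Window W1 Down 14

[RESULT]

 ┃──────────┃                         ┃         
 ┃The archit┃                         ┃         
 ┃The algori┃                         ┃         
 ┃Data proce┃                         ┃         
 ┃The proces┃                         ┃         
 ┃This modul┃                         ┃         
 ┗━━━━━━━━━━┃                         ┃         
            ┃                         ┃━━━━━━━━━
            ┃                         ┃         
            ┗━━━━━━━━━━━━━━━━━━━━━━━━━┛─────────
                         ┃ █   █               █
                         ┃ █ █ ███████████ ███ █
                         ┃   █ █       █   █ █ █
                         ┃████ █ █████ █ ███ █ █
                         ┃   █ █ █   █   █   █ █


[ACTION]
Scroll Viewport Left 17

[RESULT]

               ┃──────────┃                     
               ┃The archit┃                     
               ┃The algori┃                     
               ┃Data proce┃                     
               ┃The proces┃                     
               ┃This modul┃                     
               ┗━━━━━━━━━━┃                     
                          ┃                     
                          ┃                     
                          ┗━━━━━━━━━━━━━━━━━━━━━
                                       ┃ █   █  
                                       ┃ █ █ ███
                                       ┃   █ █  
                                       ┃████ █ █
                                       ┃   █ █ █


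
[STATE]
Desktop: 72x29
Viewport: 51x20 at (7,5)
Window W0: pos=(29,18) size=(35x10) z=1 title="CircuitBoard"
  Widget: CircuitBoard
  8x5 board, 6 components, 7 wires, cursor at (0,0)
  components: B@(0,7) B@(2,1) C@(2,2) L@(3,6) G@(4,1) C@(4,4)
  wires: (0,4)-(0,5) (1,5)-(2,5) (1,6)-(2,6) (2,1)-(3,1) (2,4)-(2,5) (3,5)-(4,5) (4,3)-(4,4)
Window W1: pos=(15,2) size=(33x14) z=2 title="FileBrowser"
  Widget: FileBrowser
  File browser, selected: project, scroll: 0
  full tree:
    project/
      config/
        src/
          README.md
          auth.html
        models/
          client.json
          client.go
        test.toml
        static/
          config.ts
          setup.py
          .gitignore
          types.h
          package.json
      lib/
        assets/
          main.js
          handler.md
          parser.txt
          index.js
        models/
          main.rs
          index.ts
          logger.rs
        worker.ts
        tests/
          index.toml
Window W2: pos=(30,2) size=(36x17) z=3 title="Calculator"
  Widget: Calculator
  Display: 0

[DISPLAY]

        ┃> [-] project/┃                           
        ┃    [+] config┃┌───┬───┬───┬───┐          
        ┃    [+] lib/  ┃│ 7 │ 8 │ 9 │ ÷ │          
        ┃              ┃├───┼───┼───┼───┤          
        ┃              ┃│ 4 │ 5 │ 6 │ × │          
        ┃              ┃├───┼───┼───┼───┤          
        ┃              ┃│ 1 │ 2 │ 3 │ - │          
        ┃              ┃├───┼───┼───┼───┤          
        ┃              ┃│ 0 │ . │ = │ + │          
        ┃              ┃├───┼───┼───┼───┤          
        ┗━━━━━━━━━━━━━━┃│ C │ MC│ MR│ M+│          
                       ┃└───┴───┴───┴───┘          
                       ┃                           
                      ┏┗━━━━━━━━━━━━━━━━━━━━━━━━━━━
                      ┃ CircuitBoard               
                      ┠────────────────────────────
                      ┃   0 1 2 3 4 5 6 7          
                      ┃0  [.]              · ─ ·   
                      ┃                            
                      ┃1                       ·   


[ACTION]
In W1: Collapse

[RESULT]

        ┃> [+] project/┃                           
        ┃              ┃┌───┬───┬───┬───┐          
        ┃              ┃│ 7 │ 8 │ 9 │ ÷ │          
        ┃              ┃├───┼───┼───┼───┤          
        ┃              ┃│ 4 │ 5 │ 6 │ × │          
        ┃              ┃├───┼───┼───┼───┤          
        ┃              ┃│ 1 │ 2 │ 3 │ - │          
        ┃              ┃├───┼───┼───┼───┤          
        ┃              ┃│ 0 │ . │ = │ + │          
        ┃              ┃├───┼───┼───┼───┤          
        ┗━━━━━━━━━━━━━━┃│ C │ MC│ MR│ M+│          
                       ┃└───┴───┴───┴───┘          
                       ┃                           
                      ┏┗━━━━━━━━━━━━━━━━━━━━━━━━━━━
                      ┃ CircuitBoard               
                      ┠────────────────────────────
                      ┃   0 1 2 3 4 5 6 7          
                      ┃0  [.]              · ─ ·   
                      ┃                            
                      ┃1                       ·   


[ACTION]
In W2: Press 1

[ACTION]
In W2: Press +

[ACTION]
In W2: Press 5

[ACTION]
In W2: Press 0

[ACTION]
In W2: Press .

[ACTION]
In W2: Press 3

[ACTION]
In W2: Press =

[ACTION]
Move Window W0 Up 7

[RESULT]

        ┃> [+] project/┃                           
        ┃              ┃┌───┬───┬───┬───┐          
        ┃              ┃│ 7 │ 8 │ 9 │ ÷ │          
        ┃              ┃├───┼───┼───┼───┤          
        ┃              ┃│ 4 │ 5 │ 6 │ × │          
        ┃              ┃├───┼───┼───┼───┤          
        ┃              ┃│ 1 │ 2 │ 3 │ - │          
        ┃              ┃├───┼───┼───┼───┤          
        ┃              ┃│ 0 │ . │ = │ + │          
        ┃              ┃├───┼───┼───┼───┤          
        ┗━━━━━━━━━━━━━━┃│ C │ MC│ MR│ M+│          
                      ┃┃└───┴───┴───┴───┘          
                      ┃┃                           
                      ┃┗━━━━━━━━━━━━━━━━━━━━━━━━━━━
                      ┃2       B   C       · ─ ·   
                      ┗━━━━━━━━━━━━━━━━━━━━━━━━━━━━
                                                   
                                                   
                                                   
                                                   


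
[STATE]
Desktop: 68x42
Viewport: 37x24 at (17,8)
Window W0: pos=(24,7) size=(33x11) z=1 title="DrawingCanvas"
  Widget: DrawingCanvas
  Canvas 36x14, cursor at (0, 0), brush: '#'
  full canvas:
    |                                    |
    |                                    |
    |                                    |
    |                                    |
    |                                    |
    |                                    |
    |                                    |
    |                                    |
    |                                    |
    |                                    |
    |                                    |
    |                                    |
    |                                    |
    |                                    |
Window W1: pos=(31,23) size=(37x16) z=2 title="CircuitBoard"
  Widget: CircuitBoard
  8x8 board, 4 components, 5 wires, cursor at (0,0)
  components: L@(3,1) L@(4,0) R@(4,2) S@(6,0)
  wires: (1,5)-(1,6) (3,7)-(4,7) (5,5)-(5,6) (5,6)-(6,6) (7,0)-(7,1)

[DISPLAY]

       ┃ DrawingCanvas               
       ┠─────────────────────────────
       ┃+                            
       ┃                             
       ┃                             
       ┃                             
       ┃                             
       ┃                             
       ┃                             
       ┗━━━━━━━━━━━━━━━━━━━━━━━━━━━━━
                                     
                                     
                                     
                                     
                                     
              ┏━━━━━━━━━━━━━━━━━━━━━━
              ┃ CircuitBoard         
              ┠──────────────────────
              ┃   0 1 2 3 4 5 6 7    
              ┃0  [.]                
              ┃                      
              ┃1                     
              ┃                      
              ┃2                     


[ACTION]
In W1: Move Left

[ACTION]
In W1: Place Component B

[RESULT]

       ┃ DrawingCanvas               
       ┠─────────────────────────────
       ┃+                            
       ┃                             
       ┃                             
       ┃                             
       ┃                             
       ┃                             
       ┃                             
       ┗━━━━━━━━━━━━━━━━━━━━━━━━━━━━━
                                     
                                     
                                     
                                     
                                     
              ┏━━━━━━━━━━━━━━━━━━━━━━
              ┃ CircuitBoard         
              ┠──────────────────────
              ┃   0 1 2 3 4 5 6 7    
              ┃0  [B]                
              ┃                      
              ┃1                     
              ┃                      
              ┃2                     


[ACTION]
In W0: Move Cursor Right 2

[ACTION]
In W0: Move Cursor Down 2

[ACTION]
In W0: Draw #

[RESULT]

       ┃ DrawingCanvas               
       ┠─────────────────────────────
       ┃                             
       ┃                             
       ┃  #                          
       ┃                             
       ┃                             
       ┃                             
       ┃                             
       ┗━━━━━━━━━━━━━━━━━━━━━━━━━━━━━
                                     
                                     
                                     
                                     
                                     
              ┏━━━━━━━━━━━━━━━━━━━━━━
              ┃ CircuitBoard         
              ┠──────────────────────
              ┃   0 1 2 3 4 5 6 7    
              ┃0  [B]                
              ┃                      
              ┃1                     
              ┃                      
              ┃2                     


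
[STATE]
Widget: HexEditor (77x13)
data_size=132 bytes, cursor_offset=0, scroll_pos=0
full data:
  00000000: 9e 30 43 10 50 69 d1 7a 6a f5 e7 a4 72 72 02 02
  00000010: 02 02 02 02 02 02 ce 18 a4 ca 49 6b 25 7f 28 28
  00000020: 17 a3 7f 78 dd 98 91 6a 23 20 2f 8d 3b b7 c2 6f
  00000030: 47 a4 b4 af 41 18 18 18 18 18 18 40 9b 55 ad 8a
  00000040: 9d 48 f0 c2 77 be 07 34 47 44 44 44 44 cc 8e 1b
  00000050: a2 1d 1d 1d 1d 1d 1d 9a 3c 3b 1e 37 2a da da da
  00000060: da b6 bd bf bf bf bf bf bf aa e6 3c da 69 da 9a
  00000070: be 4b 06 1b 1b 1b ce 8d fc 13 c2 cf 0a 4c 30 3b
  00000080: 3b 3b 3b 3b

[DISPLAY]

00000000  9E 30 43 10 50 69 d1 7a  6a f5 e7 a4 72 72 02 02  |.0C.Pi.zj...rr..
00000010  02 02 02 02 02 02 ce 18  a4 ca 49 6b 25 7f 28 28  |..........Ik%.((
00000020  17 a3 7f 78 dd 98 91 6a  23 20 2f 8d 3b b7 c2 6f  |...x...j# /.;..o
00000030  47 a4 b4 af 41 18 18 18  18 18 18 40 9b 55 ad 8a  |G...A......@.U..
00000040  9d 48 f0 c2 77 be 07 34  47 44 44 44 44 cc 8e 1b  |.H..w..4GDDDD...
00000050  a2 1d 1d 1d 1d 1d 1d 9a  3c 3b 1e 37 2a da da da  |........<;.7*...
00000060  da b6 bd bf bf bf bf bf  bf aa e6 3c da 69 da 9a  |...........<.i..
00000070  be 4b 06 1b 1b 1b ce 8d  fc 13 c2 cf 0a 4c 30 3b  |.K...........L0;
00000080  3b 3b 3b 3b                                       |;;;;            
                                                                             
                                                                             
                                                                             
                                                                             


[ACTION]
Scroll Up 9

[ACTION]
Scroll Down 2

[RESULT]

00000020  17 a3 7f 78 dd 98 91 6a  23 20 2f 8d 3b b7 c2 6f  |...x...j# /.;..o
00000030  47 a4 b4 af 41 18 18 18  18 18 18 40 9b 55 ad 8a  |G...A......@.U..
00000040  9d 48 f0 c2 77 be 07 34  47 44 44 44 44 cc 8e 1b  |.H..w..4GDDDD...
00000050  a2 1d 1d 1d 1d 1d 1d 9a  3c 3b 1e 37 2a da da da  |........<;.7*...
00000060  da b6 bd bf bf bf bf bf  bf aa e6 3c da 69 da 9a  |...........<.i..
00000070  be 4b 06 1b 1b 1b ce 8d  fc 13 c2 cf 0a 4c 30 3b  |.K...........L0;
00000080  3b 3b 3b 3b                                       |;;;;            
                                                                             
                                                                             
                                                                             
                                                                             
                                                                             
                                                                             


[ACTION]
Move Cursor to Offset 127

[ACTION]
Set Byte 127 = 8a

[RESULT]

00000020  17 a3 7f 78 dd 98 91 6a  23 20 2f 8d 3b b7 c2 6f  |...x...j# /.;..o
00000030  47 a4 b4 af 41 18 18 18  18 18 18 40 9b 55 ad 8a  |G...A......@.U..
00000040  9d 48 f0 c2 77 be 07 34  47 44 44 44 44 cc 8e 1b  |.H..w..4GDDDD...
00000050  a2 1d 1d 1d 1d 1d 1d 9a  3c 3b 1e 37 2a da da da  |........<;.7*...
00000060  da b6 bd bf bf bf bf bf  bf aa e6 3c da 69 da 9a  |...........<.i..
00000070  be 4b 06 1b 1b 1b ce 8d  fc 13 c2 cf 0a 4c 30 8A  |.K...........L0.
00000080  3b 3b 3b 3b                                       |;;;;            
                                                                             
                                                                             
                                                                             
                                                                             
                                                                             
                                                                             


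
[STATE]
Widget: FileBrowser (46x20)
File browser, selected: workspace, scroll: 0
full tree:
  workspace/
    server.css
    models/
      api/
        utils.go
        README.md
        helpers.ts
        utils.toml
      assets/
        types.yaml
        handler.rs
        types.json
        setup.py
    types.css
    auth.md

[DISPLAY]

> [-] workspace/                              
    server.css                                
    [+] models/                               
    types.css                                 
    auth.md                                   
                                              
                                              
                                              
                                              
                                              
                                              
                                              
                                              
                                              
                                              
                                              
                                              
                                              
                                              
                                              


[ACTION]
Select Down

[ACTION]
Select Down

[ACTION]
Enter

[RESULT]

  [-] workspace/                              
    server.css                                
  > [-] models/                               
      [+] api/                                
      [+] assets/                             
    types.css                                 
    auth.md                                   
                                              
                                              
                                              
                                              
                                              
                                              
                                              
                                              
                                              
                                              
                                              
                                              
                                              


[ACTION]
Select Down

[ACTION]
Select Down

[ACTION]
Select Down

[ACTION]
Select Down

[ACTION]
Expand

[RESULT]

  [-] workspace/                              
    server.css                                
    [-] models/                               
      [+] api/                                
      [+] assets/                             
    types.css                                 
  > auth.md                                   
                                              
                                              
                                              
                                              
                                              
                                              
                                              
                                              
                                              
                                              
                                              
                                              
                                              


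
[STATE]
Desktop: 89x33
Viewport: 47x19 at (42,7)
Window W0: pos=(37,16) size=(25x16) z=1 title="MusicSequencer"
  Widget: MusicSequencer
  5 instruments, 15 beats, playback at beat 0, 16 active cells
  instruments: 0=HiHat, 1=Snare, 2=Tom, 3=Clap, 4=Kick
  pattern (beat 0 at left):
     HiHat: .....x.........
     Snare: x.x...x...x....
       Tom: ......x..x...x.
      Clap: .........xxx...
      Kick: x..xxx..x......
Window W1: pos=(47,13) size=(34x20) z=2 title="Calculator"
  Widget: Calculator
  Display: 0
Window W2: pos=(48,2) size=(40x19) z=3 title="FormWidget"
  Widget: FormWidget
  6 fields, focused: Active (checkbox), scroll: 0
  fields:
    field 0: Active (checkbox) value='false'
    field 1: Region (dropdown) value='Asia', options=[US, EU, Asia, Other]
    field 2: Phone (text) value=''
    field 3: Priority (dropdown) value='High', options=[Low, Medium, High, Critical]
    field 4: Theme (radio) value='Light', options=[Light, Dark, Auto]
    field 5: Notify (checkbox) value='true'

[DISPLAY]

      ┃  Phone:      [                      ]┃ 
      ┃  Priority:   [High                 ▼]┃ 
      ┃  Theme:      (●) Light  ( ) Dark  ( )┃ 
      ┃  Notify:     [x]                     ┃ 
      ┃                                      ┃ 
      ┃                                      ┃ 
     ┏┃                                      ┃ 
     ┃┃                                      ┃ 
     ┠┃                                      ┃ 
━━━━━┃┃                                      ┃ 
icSeq┃┃                                      ┃ 
─────┃┃                                      ┃ 
  ▼12┃┃                                      ┃ 
at···┃┗━━━━━━━━━━━━━━━━━━━━━━━━━━━━━━━━━━━━━━┛ 
re█·█┃├───┼───┼───┼───┤               ┃        
om···┃│ 1 │ 2 │ 3 │ - │               ┃        
ap···┃├───┼───┼───┼───┤               ┃        
ck█··┃│ 0 │ . │ = │ + │               ┃        
     ┃├───┼───┼───┼───┤               ┃        


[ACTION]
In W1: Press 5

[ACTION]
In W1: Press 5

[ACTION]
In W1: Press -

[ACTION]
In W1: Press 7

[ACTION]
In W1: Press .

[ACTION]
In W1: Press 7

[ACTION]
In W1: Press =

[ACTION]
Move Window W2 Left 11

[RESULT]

one:      [                      ]┃            
iority:   [High                 ▼]┃            
eme:      (●) Light  ( ) Dark  ( )┃            
tify:     [x]                     ┃            
                                  ┃            
                                  ┃            
                                  ┃━━━┓        
                                  ┃   ┃        
                                  ┃───┨        
                                  ┃7.3┃        
                                  ┃   ┃        
                                  ┃   ┃        
                                  ┃   ┃        
━━━━━━━━━━━━━━━━━━━━━━━━━━━━━━━━━━┛   ┃        
re█·█┃├───┼───┼───┼───┤               ┃        
om···┃│ 1 │ 2 │ 3 │ - │               ┃        
ap···┃├───┼───┼───┼───┤               ┃        
ck█··┃│ 0 │ . │ = │ + │               ┃        
     ┃├───┼───┼───┼───┤               ┃        


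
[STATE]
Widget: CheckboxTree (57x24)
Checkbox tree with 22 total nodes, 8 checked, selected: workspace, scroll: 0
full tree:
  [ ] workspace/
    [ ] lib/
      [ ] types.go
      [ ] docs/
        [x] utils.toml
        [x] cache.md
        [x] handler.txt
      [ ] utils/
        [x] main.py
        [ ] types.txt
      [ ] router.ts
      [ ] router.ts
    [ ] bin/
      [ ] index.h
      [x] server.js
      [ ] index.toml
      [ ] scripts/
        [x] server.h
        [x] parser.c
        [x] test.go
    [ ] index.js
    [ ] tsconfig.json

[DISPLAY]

>[-] workspace/                                          
   [-] lib/                                              
     [ ] types.go                                        
     [x] docs/                                           
       [x] utils.toml                                    
       [x] cache.md                                      
       [x] handler.txt                                   
     [-] utils/                                          
       [x] main.py                                       
       [ ] types.txt                                     
     [ ] router.ts                                       
     [ ] router.ts                                       
   [-] bin/                                              
     [ ] index.h                                         
     [x] server.js                                       
     [ ] index.toml                                      
     [x] scripts/                                        
       [x] server.h                                      
       [x] parser.c                                      
       [x] test.go                                       
   [ ] index.js                                          
   [ ] tsconfig.json                                     
                                                         
                                                         


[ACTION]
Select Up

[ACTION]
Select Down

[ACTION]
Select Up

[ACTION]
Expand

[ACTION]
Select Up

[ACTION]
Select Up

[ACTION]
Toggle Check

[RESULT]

>[x] workspace/                                          
   [x] lib/                                              
     [x] types.go                                        
     [x] docs/                                           
       [x] utils.toml                                    
       [x] cache.md                                      
       [x] handler.txt                                   
     [x] utils/                                          
       [x] main.py                                       
       [x] types.txt                                     
     [x] router.ts                                       
     [x] router.ts                                       
   [x] bin/                                              
     [x] index.h                                         
     [x] server.js                                       
     [x] index.toml                                      
     [x] scripts/                                        
       [x] server.h                                      
       [x] parser.c                                      
       [x] test.go                                       
   [x] index.js                                          
   [x] tsconfig.json                                     
                                                         
                                                         


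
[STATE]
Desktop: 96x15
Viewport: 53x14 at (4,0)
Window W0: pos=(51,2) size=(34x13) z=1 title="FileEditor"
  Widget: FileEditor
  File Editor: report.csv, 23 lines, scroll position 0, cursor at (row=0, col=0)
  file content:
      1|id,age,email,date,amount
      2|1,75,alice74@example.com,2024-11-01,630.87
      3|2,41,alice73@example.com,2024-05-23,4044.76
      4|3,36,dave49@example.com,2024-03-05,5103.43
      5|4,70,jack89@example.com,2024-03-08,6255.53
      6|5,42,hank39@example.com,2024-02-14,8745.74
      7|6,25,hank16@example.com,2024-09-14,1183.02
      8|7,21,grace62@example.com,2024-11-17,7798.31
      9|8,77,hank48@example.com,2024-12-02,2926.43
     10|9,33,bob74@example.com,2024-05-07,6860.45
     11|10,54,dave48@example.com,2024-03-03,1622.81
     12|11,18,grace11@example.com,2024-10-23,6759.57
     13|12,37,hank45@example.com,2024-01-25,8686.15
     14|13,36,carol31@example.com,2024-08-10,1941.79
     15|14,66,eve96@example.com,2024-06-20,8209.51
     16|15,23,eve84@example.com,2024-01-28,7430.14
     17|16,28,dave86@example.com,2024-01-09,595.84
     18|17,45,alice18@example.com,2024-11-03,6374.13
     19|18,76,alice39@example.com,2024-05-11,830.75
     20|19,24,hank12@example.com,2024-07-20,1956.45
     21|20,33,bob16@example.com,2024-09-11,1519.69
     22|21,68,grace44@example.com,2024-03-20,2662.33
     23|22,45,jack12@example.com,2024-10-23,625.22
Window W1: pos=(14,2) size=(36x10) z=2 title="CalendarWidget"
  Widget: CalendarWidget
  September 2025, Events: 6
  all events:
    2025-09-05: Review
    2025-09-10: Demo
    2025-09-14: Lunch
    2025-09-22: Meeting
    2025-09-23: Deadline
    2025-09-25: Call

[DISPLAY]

                                                     
                                                     
          ┏━━━━━━━━━━━━━━━━━━━━━━━━━━━━━━━━━━┓ ┏━━━━━
          ┃ CalendarWidget                   ┃ ┃ File
          ┠──────────────────────────────────┨ ┠─────
          ┃          September 2025          ┃ ┃█d,ag
          ┃Mo Tu We Th Fr Sa Su              ┃ ┃1,75,
          ┃ 1  2  3  4  5*  6  7             ┃ ┃2,41,
          ┃ 8  9 10* 11 12 13 14*            ┃ ┃3,36,
          ┃15 16 17 18 19 20 21              ┃ ┃4,70,
          ┃22* 23* 24 25* 26 27 28           ┃ ┃5,42,
          ┗━━━━━━━━━━━━━━━━━━━━━━━━━━━━━━━━━━┛ ┃6,25,
                                               ┃7,21,
                                               ┃8,77,


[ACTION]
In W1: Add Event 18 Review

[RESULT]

                                                     
                                                     
          ┏━━━━━━━━━━━━━━━━━━━━━━━━━━━━━━━━━━┓ ┏━━━━━
          ┃ CalendarWidget                   ┃ ┃ File
          ┠──────────────────────────────────┨ ┠─────
          ┃          September 2025          ┃ ┃█d,ag
          ┃Mo Tu We Th Fr Sa Su              ┃ ┃1,75,
          ┃ 1  2  3  4  5*  6  7             ┃ ┃2,41,
          ┃ 8  9 10* 11 12 13 14*            ┃ ┃3,36,
          ┃15 16 17 18* 19 20 21             ┃ ┃4,70,
          ┃22* 23* 24 25* 26 27 28           ┃ ┃5,42,
          ┗━━━━━━━━━━━━━━━━━━━━━━━━━━━━━━━━━━┛ ┃6,25,
                                               ┃7,21,
                                               ┃8,77,


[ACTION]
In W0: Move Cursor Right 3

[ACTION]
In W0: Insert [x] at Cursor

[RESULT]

                                                     
                                                     
          ┏━━━━━━━━━━━━━━━━━━━━━━━━━━━━━━━━━━┓ ┏━━━━━
          ┃ CalendarWidget                   ┃ ┃ File
          ┠──────────────────────────────────┨ ┠─────
          ┃          September 2025          ┃ ┃id,x█
          ┃Mo Tu We Th Fr Sa Su              ┃ ┃1,75,
          ┃ 1  2  3  4  5*  6  7             ┃ ┃2,41,
          ┃ 8  9 10* 11 12 13 14*            ┃ ┃3,36,
          ┃15 16 17 18* 19 20 21             ┃ ┃4,70,
          ┃22* 23* 24 25* 26 27 28           ┃ ┃5,42,
          ┗━━━━━━━━━━━━━━━━━━━━━━━━━━━━━━━━━━┛ ┃6,25,
                                               ┃7,21,
                                               ┃8,77,
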